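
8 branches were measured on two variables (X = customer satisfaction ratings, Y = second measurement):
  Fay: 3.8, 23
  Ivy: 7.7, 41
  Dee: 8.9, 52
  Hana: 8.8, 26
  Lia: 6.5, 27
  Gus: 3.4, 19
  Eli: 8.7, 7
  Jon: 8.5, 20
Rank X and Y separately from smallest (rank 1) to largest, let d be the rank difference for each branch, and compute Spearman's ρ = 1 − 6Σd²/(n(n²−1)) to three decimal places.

Ranks of variable 1: 2, 4, 8, 7, 3, 1, 6, 5
Ranks of variable 2: 4, 7, 8, 5, 6, 2, 1, 3
d = r₁ − r₂: -2, -3, 0, 2, -3, -1, 5, 2
d²: 4, 9, 0, 4, 9, 1, 25, 4; Σd² = 56
ρ = 1 − 6·56/(8·63) = 1 − 336/504 = 0.333

0.333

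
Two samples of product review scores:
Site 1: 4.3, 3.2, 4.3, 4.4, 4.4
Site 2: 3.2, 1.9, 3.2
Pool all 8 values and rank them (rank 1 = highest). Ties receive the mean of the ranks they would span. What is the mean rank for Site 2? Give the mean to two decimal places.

Sorted (descending): 4.4, 4.4, 4.3, 4.3, 3.2, 3.2, 3.2, 1.9
The 2 values of 4.4 occupy positions 1–2 → average rank (1+2)/2 = 1.5.
The 2 values of 4.3 occupy positions 3–4 → average rank (3+4)/2 = 3.5.
The 3 values of 3.2 occupy positions 5–7 → average rank 6.
Site 2 values → pooled ranks: 3.2→6, 1.9→8, 3.2→6
Mean rank = (6 + 8 + 6) / 3 = 6.67

6.67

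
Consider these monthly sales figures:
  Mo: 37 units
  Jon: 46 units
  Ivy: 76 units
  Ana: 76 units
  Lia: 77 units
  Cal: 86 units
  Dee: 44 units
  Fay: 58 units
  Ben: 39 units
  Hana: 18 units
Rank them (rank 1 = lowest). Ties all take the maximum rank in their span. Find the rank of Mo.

Sorted (ascending): 18, 37, 39, 44, 46, 58, 76, 76, 77, 86
The 2 values of 76 occupy positions 7–8 → each gets rank 8.
Mo has value 37 units → rank 2.

2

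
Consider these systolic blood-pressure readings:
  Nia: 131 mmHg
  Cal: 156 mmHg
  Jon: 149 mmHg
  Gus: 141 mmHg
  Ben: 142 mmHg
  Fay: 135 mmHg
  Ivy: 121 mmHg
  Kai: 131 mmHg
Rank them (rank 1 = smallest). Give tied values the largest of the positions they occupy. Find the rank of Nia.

Sorted (ascending): 121, 131, 131, 135, 141, 142, 149, 156
The 2 values of 131 occupy positions 2–3 → each gets rank 3.
Nia has value 131 mmHg → rank 3.

3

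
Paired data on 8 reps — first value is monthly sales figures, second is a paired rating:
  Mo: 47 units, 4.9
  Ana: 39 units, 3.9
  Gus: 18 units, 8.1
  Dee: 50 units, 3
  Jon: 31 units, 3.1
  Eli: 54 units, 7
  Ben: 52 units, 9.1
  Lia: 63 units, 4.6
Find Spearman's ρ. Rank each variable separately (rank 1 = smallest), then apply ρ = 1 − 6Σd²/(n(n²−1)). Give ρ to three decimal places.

0.119

Ranks of variable 1: 4, 3, 1, 5, 2, 7, 6, 8
Ranks of variable 2: 5, 3, 7, 1, 2, 6, 8, 4
d = r₁ − r₂: -1, 0, -6, 4, 0, 1, -2, 4
d²: 1, 0, 36, 16, 0, 1, 4, 16; Σd² = 74
ρ = 1 − 6·74/(8·63) = 1 − 444/504 = 0.119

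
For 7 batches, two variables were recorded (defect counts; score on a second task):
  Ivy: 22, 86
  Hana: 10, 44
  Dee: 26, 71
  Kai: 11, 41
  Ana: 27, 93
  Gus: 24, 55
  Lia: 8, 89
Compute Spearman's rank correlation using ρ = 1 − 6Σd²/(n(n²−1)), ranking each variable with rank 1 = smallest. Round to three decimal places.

0.321

Ranks of variable 1: 4, 2, 6, 3, 7, 5, 1
Ranks of variable 2: 5, 2, 4, 1, 7, 3, 6
d = r₁ − r₂: -1, 0, 2, 2, 0, 2, -5
d²: 1, 0, 4, 4, 0, 4, 25; Σd² = 38
ρ = 1 − 6·38/(7·48) = 1 − 228/336 = 0.321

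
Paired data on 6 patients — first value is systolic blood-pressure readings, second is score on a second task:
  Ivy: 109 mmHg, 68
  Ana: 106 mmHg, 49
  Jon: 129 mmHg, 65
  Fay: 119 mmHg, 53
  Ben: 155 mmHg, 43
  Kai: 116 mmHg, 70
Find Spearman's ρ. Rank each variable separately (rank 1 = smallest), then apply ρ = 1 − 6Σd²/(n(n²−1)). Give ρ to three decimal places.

Ranks of variable 1: 2, 1, 5, 4, 6, 3
Ranks of variable 2: 5, 2, 4, 3, 1, 6
d = r₁ − r₂: -3, -1, 1, 1, 5, -3
d²: 9, 1, 1, 1, 25, 9; Σd² = 46
ρ = 1 − 6·46/(6·35) = 1 − 276/210 = -0.314

-0.314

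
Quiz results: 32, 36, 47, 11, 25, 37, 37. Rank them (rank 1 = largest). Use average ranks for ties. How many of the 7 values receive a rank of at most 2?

1

Sorted (descending): 47, 37, 37, 36, 32, 25, 11
The 2 values of 37 occupy positions 2–3 → average rank (2+3)/2 = 2.5.
Ranks ≤ 2: {1} → 1 value.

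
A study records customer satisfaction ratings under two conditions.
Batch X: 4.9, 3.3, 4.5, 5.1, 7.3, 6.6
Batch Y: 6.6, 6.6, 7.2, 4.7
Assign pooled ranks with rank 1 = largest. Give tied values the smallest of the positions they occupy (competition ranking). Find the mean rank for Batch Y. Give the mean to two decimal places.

4.00

Sorted (descending): 7.3, 7.2, 6.6, 6.6, 6.6, 5.1, 4.9, 4.7, 4.5, 3.3
The 3 values of 6.6 occupy positions 3–5 → each gets rank 3.
Batch Y values → pooled ranks: 6.6→3, 6.6→3, 7.2→2, 4.7→8
Mean rank = (3 + 3 + 2 + 8) / 4 = 4.00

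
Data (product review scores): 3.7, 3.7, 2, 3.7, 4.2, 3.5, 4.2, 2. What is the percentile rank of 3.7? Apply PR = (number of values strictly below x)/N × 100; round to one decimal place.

N = 8.
Strictly below 3.7: 3. Equal to 3.7: 3.
PR = 3/8 × 100 = 37.5

37.5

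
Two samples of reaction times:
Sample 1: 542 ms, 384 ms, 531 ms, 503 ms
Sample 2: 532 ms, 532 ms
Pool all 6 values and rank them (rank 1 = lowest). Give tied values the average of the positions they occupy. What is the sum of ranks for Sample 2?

Sorted (ascending): 384, 503, 531, 532, 532, 542
The 2 values of 532 occupy positions 4–5 → average rank (4+5)/2 = 4.5.
Sample 2 values → pooled ranks: 532→4.5, 532→4.5
Rank sum = 4.5 + 4.5 = 9

9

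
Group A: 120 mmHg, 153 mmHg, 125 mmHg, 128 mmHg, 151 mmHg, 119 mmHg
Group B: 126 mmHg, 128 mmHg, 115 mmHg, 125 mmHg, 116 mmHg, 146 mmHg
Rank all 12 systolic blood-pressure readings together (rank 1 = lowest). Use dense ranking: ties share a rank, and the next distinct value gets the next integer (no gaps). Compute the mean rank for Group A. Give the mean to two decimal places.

6.33

Sorted (ascending): 115, 116, 119, 120, 125, 125, 126, 128, 128, 146, 151, 153
The 2 values of 125 share dense rank 5.
The 2 values of 128 share dense rank 7.
Remaining distinct values take the next consecutive integers.
Group A values → pooled ranks: 120→4, 153→10, 125→5, 128→7, 151→9, 119→3
Mean rank = (4 + 10 + 5 + 7 + 9 + 3) / 6 = 6.33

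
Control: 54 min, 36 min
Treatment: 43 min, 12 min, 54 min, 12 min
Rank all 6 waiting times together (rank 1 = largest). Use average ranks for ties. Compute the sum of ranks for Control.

Sorted (descending): 54, 54, 43, 36, 12, 12
The 2 values of 54 occupy positions 1–2 → average rank (1+2)/2 = 1.5.
The 2 values of 12 occupy positions 5–6 → average rank (5+6)/2 = 5.5.
Control values → pooled ranks: 54→1.5, 36→4
Rank sum = 1.5 + 4 = 5.5

5.5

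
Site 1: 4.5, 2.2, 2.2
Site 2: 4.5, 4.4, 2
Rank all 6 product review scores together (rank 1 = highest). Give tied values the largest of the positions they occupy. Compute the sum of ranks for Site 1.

12

Sorted (descending): 4.5, 4.5, 4.4, 2.2, 2.2, 2
The 2 values of 4.5 occupy positions 1–2 → each gets rank 2.
The 2 values of 2.2 occupy positions 4–5 → each gets rank 5.
Site 1 values → pooled ranks: 4.5→2, 2.2→5, 2.2→5
Rank sum = 2 + 5 + 5 = 12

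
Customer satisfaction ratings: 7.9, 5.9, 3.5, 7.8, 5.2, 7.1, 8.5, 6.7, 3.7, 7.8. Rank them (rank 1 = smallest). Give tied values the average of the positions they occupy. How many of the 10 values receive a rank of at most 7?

Sorted (ascending): 3.5, 3.7, 5.2, 5.9, 6.7, 7.1, 7.8, 7.8, 7.9, 8.5
The 2 values of 7.8 occupy positions 7–8 → average rank (7+8)/2 = 7.5.
Ranks ≤ 7: {1, 2, 3, 4, 5, 6} → 6 values.

6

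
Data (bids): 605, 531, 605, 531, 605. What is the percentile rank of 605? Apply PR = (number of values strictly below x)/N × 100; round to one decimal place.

N = 5.
Strictly below 605: 2. Equal to 605: 3.
PR = 2/5 × 100 = 40.0

40.0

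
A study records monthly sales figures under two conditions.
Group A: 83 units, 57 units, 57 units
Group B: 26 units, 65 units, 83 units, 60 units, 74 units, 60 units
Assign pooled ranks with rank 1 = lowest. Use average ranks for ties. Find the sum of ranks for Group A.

13.5

Sorted (ascending): 26, 57, 57, 60, 60, 65, 74, 83, 83
The 2 values of 57 occupy positions 2–3 → average rank (2+3)/2 = 2.5.
The 2 values of 60 occupy positions 4–5 → average rank (4+5)/2 = 4.5.
The 2 values of 83 occupy positions 8–9 → average rank (8+9)/2 = 8.5.
Group A values → pooled ranks: 83→8.5, 57→2.5, 57→2.5
Rank sum = 8.5 + 2.5 + 2.5 = 13.5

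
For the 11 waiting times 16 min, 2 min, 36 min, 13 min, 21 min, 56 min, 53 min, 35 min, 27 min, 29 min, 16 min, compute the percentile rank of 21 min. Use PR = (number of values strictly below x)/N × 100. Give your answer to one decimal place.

N = 11.
Strictly below 21: 4. Equal to 21: 1.
PR = 4/11 × 100 = 36.4

36.4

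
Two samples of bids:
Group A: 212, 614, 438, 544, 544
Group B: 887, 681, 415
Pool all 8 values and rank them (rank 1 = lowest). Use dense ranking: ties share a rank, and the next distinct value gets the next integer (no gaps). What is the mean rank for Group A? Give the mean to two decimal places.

Sorted (ascending): 212, 415, 438, 544, 544, 614, 681, 887
The 2 values of 544 share dense rank 4.
Remaining distinct values take the next consecutive integers.
Group A values → pooled ranks: 212→1, 614→5, 438→3, 544→4, 544→4
Mean rank = (1 + 5 + 3 + 4 + 4) / 5 = 3.40

3.40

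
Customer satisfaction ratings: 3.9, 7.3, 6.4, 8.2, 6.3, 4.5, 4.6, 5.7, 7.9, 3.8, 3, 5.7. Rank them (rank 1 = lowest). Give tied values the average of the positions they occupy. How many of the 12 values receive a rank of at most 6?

5

Sorted (ascending): 3, 3.8, 3.9, 4.5, 4.6, 5.7, 5.7, 6.3, 6.4, 7.3, 7.9, 8.2
The 2 values of 5.7 occupy positions 6–7 → average rank (6+7)/2 = 6.5.
Ranks ≤ 6: {1, 2, 3, 4, 5} → 5 values.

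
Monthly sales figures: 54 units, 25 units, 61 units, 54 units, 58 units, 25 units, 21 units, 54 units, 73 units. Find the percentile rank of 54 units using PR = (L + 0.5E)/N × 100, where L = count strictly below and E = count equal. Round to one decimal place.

N = 9.
Strictly below 54: 3. Equal to 54: 3.
PR = (3 + 0.5·3)/9 × 100 = 50.0

50.0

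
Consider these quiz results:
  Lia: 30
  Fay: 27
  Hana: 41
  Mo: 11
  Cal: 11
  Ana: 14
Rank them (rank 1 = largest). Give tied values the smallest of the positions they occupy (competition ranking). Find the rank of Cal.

5

Sorted (descending): 41, 30, 27, 14, 11, 11
The 2 values of 11 occupy positions 5–6 → each gets rank 5.
Cal has value 11 → rank 5.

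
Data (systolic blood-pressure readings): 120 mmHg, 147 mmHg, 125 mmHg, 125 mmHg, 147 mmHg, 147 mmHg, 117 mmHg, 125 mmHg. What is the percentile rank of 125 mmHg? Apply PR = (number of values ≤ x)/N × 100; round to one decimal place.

N = 8.
Strictly below 125: 2. Equal to 125: 3.
PR = 5/8 × 100 = 62.5

62.5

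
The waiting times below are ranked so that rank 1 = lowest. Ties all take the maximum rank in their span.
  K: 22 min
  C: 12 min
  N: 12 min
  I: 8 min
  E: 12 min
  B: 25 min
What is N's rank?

Sorted (ascending): 8, 12, 12, 12, 22, 25
The 3 values of 12 occupy positions 2–4 → each gets rank 4.
N has value 12 min → rank 4.

4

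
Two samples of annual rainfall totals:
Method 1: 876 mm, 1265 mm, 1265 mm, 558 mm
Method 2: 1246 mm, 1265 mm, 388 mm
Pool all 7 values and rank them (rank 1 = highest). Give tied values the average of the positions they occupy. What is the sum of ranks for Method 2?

13

Sorted (descending): 1265, 1265, 1265, 1246, 876, 558, 388
The 3 values of 1265 occupy positions 1–3 → average rank 2.
Method 2 values → pooled ranks: 1246→4, 1265→2, 388→7
Rank sum = 4 + 2 + 7 = 13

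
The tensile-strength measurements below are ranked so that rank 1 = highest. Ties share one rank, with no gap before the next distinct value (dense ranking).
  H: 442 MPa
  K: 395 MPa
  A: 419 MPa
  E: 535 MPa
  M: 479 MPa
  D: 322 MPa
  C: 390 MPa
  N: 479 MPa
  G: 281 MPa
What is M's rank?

Sorted (descending): 535, 479, 479, 442, 419, 395, 390, 322, 281
The 2 values of 479 share dense rank 2.
Remaining distinct values take the next consecutive integers.
M has value 479 MPa → rank 2.

2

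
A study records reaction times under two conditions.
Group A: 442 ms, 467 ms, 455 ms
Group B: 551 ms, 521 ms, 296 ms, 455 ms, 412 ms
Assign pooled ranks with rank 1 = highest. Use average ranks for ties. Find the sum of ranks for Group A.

Sorted (descending): 551, 521, 467, 455, 455, 442, 412, 296
The 2 values of 455 occupy positions 4–5 → average rank (4+5)/2 = 4.5.
Group A values → pooled ranks: 442→6, 467→3, 455→4.5
Rank sum = 6 + 3 + 4.5 = 13.5

13.5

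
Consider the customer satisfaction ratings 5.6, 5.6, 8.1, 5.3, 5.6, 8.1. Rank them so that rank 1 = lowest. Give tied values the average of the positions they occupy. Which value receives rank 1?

5.3

Sorted (ascending): 5.3, 5.6, 5.6, 5.6, 8.1, 8.1
The 3 values of 5.6 occupy positions 2–4 → average rank 3.
The 2 values of 8.1 occupy positions 5–6 → average rank (5+6)/2 = 5.5.
Rank 1 → value 5.3.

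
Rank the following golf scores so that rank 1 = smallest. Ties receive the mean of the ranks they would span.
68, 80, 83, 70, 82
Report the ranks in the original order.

Sorted (ascending): 68, 70, 80, 82, 83
No ties — each value takes its position as its rank.

1, 3, 5, 2, 4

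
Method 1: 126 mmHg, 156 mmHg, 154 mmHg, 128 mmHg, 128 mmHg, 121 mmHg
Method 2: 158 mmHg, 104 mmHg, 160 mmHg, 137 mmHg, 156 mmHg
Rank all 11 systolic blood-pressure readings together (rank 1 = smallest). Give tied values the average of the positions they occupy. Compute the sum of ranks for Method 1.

29.5

Sorted (ascending): 104, 121, 126, 128, 128, 137, 154, 156, 156, 158, 160
The 2 values of 128 occupy positions 4–5 → average rank (4+5)/2 = 4.5.
The 2 values of 156 occupy positions 8–9 → average rank (8+9)/2 = 8.5.
Method 1 values → pooled ranks: 126→3, 156→8.5, 154→7, 128→4.5, 128→4.5, 121→2
Rank sum = 3 + 8.5 + 7 + 4.5 + 4.5 + 2 = 29.5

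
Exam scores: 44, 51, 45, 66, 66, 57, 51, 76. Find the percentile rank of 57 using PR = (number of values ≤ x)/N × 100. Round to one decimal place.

N = 8.
Strictly below 57: 4. Equal to 57: 1.
PR = 5/8 × 100 = 62.5

62.5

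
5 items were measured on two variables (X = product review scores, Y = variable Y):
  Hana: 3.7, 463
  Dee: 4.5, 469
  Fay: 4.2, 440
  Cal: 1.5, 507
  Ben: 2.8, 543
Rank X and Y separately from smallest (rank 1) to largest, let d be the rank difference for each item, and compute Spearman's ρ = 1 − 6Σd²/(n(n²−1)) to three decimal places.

-0.600

Ranks of variable 1: 3, 5, 4, 1, 2
Ranks of variable 2: 2, 3, 1, 4, 5
d = r₁ − r₂: 1, 2, 3, -3, -3
d²: 1, 4, 9, 9, 9; Σd² = 32
ρ = 1 − 6·32/(5·24) = 1 − 192/120 = -0.600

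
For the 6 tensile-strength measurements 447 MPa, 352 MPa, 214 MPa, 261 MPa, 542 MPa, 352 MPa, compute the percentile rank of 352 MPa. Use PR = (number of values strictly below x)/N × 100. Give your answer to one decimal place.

33.3

N = 6.
Strictly below 352: 2. Equal to 352: 2.
PR = 2/6 × 100 = 33.3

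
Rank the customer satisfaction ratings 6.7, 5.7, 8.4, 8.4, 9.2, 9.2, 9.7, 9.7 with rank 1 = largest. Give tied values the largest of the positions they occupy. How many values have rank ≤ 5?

4

Sorted (descending): 9.7, 9.7, 9.2, 9.2, 8.4, 8.4, 6.7, 5.7
The 2 values of 9.7 occupy positions 1–2 → each gets rank 2.
The 2 values of 9.2 occupy positions 3–4 → each gets rank 4.
The 2 values of 8.4 occupy positions 5–6 → each gets rank 6.
Ranks ≤ 5: {2, 2, 4, 4} → 4 values.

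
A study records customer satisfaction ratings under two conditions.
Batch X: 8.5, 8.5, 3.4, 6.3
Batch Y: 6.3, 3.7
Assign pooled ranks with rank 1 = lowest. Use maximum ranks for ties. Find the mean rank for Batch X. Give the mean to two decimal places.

4.25

Sorted (ascending): 3.4, 3.7, 6.3, 6.3, 8.5, 8.5
The 2 values of 6.3 occupy positions 3–4 → each gets rank 4.
The 2 values of 8.5 occupy positions 5–6 → each gets rank 6.
Batch X values → pooled ranks: 8.5→6, 8.5→6, 3.4→1, 6.3→4
Mean rank = (6 + 6 + 1 + 4) / 4 = 4.25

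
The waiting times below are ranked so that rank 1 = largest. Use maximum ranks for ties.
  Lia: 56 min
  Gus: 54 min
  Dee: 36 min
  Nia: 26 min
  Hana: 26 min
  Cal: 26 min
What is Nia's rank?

6

Sorted (descending): 56, 54, 36, 26, 26, 26
The 3 values of 26 occupy positions 4–6 → each gets rank 6.
Nia has value 26 min → rank 6.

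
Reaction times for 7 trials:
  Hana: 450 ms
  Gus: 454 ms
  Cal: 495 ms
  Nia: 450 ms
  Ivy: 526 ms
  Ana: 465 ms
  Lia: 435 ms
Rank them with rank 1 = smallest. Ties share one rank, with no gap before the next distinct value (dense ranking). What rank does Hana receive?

2

Sorted (ascending): 435, 450, 450, 454, 465, 495, 526
The 2 values of 450 share dense rank 2.
Remaining distinct values take the next consecutive integers.
Hana has value 450 ms → rank 2.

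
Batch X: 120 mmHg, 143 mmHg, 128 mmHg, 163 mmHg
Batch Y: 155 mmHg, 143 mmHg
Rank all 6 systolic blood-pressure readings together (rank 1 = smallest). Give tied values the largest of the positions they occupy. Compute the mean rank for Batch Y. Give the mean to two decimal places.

4.50

Sorted (ascending): 120, 128, 143, 143, 155, 163
The 2 values of 143 occupy positions 3–4 → each gets rank 4.
Batch Y values → pooled ranks: 155→5, 143→4
Mean rank = (5 + 4) / 2 = 4.50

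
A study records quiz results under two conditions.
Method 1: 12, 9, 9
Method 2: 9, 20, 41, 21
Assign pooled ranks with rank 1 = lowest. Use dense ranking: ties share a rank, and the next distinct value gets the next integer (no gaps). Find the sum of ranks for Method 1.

Sorted (ascending): 9, 9, 9, 12, 20, 21, 41
The 3 values of 9 share dense rank 1.
Remaining distinct values take the next consecutive integers.
Method 1 values → pooled ranks: 12→2, 9→1, 9→1
Rank sum = 2 + 1 + 1 = 4

4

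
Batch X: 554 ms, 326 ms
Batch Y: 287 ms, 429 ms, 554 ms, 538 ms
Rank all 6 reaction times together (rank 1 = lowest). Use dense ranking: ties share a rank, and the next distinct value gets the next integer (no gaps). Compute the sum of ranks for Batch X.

Sorted (ascending): 287, 326, 429, 538, 554, 554
The 2 values of 554 share dense rank 5.
Remaining distinct values take the next consecutive integers.
Batch X values → pooled ranks: 554→5, 326→2
Rank sum = 5 + 2 = 7

7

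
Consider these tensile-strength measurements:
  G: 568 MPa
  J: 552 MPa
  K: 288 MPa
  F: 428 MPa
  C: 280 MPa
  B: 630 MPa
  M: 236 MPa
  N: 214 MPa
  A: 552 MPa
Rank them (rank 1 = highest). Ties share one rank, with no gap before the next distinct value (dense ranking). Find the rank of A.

3

Sorted (descending): 630, 568, 552, 552, 428, 288, 280, 236, 214
The 2 values of 552 share dense rank 3.
Remaining distinct values take the next consecutive integers.
A has value 552 MPa → rank 3.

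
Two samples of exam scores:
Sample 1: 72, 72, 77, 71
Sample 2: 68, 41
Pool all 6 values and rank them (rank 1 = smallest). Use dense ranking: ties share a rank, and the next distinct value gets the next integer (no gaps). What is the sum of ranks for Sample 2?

Sorted (ascending): 41, 68, 71, 72, 72, 77
The 2 values of 72 share dense rank 4.
Remaining distinct values take the next consecutive integers.
Sample 2 values → pooled ranks: 68→2, 41→1
Rank sum = 2 + 1 = 3

3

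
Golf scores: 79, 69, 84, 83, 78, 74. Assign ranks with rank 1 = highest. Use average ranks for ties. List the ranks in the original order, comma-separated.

3, 6, 1, 2, 4, 5

Sorted (descending): 84, 83, 79, 78, 74, 69
No ties — each value takes its position as its rank.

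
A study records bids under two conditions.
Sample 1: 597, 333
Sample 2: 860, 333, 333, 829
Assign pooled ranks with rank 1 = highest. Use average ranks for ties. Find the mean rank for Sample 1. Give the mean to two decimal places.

Sorted (descending): 860, 829, 597, 333, 333, 333
The 3 values of 333 occupy positions 4–6 → average rank 5.
Sample 1 values → pooled ranks: 597→3, 333→5
Mean rank = (3 + 5) / 2 = 4.00

4.00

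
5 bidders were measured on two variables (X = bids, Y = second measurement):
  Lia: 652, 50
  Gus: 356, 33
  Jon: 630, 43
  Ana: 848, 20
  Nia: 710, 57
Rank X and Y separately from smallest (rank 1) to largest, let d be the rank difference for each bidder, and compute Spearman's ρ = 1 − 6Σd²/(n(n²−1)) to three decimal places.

Ranks of variable 1: 3, 1, 2, 5, 4
Ranks of variable 2: 4, 2, 3, 1, 5
d = r₁ − r₂: -1, -1, -1, 4, -1
d²: 1, 1, 1, 16, 1; Σd² = 20
ρ = 1 − 6·20/(5·24) = 1 − 120/120 = 0.000

0.000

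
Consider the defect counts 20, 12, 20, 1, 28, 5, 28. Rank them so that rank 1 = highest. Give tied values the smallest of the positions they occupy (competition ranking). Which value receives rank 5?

Sorted (descending): 28, 28, 20, 20, 12, 5, 1
The 2 values of 28 occupy positions 1–2 → each gets rank 1.
The 2 values of 20 occupy positions 3–4 → each gets rank 3.
Rank 5 → value 12.

12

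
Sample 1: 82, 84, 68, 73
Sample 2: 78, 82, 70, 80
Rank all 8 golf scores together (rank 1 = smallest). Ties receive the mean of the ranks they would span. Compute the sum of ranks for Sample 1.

Sorted (ascending): 68, 70, 73, 78, 80, 82, 82, 84
The 2 values of 82 occupy positions 6–7 → average rank (6+7)/2 = 6.5.
Sample 1 values → pooled ranks: 82→6.5, 84→8, 68→1, 73→3
Rank sum = 6.5 + 8 + 1 + 3 = 18.5

18.5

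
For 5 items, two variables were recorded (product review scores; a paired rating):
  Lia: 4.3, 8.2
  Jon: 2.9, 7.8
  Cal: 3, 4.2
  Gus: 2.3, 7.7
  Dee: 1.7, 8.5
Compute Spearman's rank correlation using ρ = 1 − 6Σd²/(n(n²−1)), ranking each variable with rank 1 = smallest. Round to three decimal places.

Ranks of variable 1: 5, 3, 4, 2, 1
Ranks of variable 2: 4, 3, 1, 2, 5
d = r₁ − r₂: 1, 0, 3, 0, -4
d²: 1, 0, 9, 0, 16; Σd² = 26
ρ = 1 − 6·26/(5·24) = 1 − 156/120 = -0.300

-0.300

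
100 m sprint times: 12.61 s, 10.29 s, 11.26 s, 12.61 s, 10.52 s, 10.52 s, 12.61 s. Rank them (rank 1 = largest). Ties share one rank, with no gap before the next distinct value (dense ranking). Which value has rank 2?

Sorted (descending): 12.61, 12.61, 12.61, 11.26, 10.52, 10.52, 10.29
The 3 values of 12.61 share dense rank 1.
The 2 values of 10.52 share dense rank 3.
Remaining distinct values take the next consecutive integers.
Rank 2 → value 11.26.

11.26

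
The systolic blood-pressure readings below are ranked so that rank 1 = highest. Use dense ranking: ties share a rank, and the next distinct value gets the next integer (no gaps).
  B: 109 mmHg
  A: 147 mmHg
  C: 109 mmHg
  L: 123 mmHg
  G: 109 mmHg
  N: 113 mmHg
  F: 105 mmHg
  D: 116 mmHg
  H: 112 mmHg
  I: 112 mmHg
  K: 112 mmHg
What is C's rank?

6

Sorted (descending): 147, 123, 116, 113, 112, 112, 112, 109, 109, 109, 105
The 3 values of 112 share dense rank 5.
The 3 values of 109 share dense rank 6.
Remaining distinct values take the next consecutive integers.
C has value 109 mmHg → rank 6.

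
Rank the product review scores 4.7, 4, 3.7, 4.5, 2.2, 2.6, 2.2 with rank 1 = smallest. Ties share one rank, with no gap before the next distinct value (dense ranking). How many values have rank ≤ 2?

Sorted (ascending): 2.2, 2.2, 2.6, 3.7, 4, 4.5, 4.7
The 2 values of 2.2 share dense rank 1.
Remaining distinct values take the next consecutive integers.
Ranks ≤ 2: {1, 1, 2} → 3 values.

3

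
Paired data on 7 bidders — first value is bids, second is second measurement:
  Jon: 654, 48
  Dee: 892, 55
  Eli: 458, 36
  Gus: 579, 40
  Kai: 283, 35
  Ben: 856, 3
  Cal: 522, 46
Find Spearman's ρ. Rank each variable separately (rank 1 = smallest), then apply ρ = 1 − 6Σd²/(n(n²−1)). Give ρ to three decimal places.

0.429

Ranks of variable 1: 5, 7, 2, 4, 1, 6, 3
Ranks of variable 2: 6, 7, 3, 4, 2, 1, 5
d = r₁ − r₂: -1, 0, -1, 0, -1, 5, -2
d²: 1, 0, 1, 0, 1, 25, 4; Σd² = 32
ρ = 1 − 6·32/(7·48) = 1 − 192/336 = 0.429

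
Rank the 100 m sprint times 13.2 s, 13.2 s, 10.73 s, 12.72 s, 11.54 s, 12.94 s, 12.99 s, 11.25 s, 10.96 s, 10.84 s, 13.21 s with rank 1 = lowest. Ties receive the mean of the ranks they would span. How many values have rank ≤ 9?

Sorted (ascending): 10.73, 10.84, 10.96, 11.25, 11.54, 12.72, 12.94, 12.99, 13.2, 13.2, 13.21
The 2 values of 13.2 occupy positions 9–10 → average rank (9+10)/2 = 9.5.
Ranks ≤ 9: {1, 2, 3, 4, 5, 6, 7, 8} → 8 values.

8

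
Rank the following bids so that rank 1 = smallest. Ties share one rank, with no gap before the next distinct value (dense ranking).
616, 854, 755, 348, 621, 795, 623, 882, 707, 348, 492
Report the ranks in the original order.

3, 9, 7, 1, 4, 8, 5, 10, 6, 1, 2

Sorted (ascending): 348, 348, 492, 616, 621, 623, 707, 755, 795, 854, 882
The 2 values of 348 share dense rank 1.
Remaining distinct values take the next consecutive integers.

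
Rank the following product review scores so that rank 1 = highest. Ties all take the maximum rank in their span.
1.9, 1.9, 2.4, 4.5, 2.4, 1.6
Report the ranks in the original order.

5, 5, 3, 1, 3, 6

Sorted (descending): 4.5, 2.4, 2.4, 1.9, 1.9, 1.6
The 2 values of 2.4 occupy positions 2–3 → each gets rank 3.
The 2 values of 1.9 occupy positions 4–5 → each gets rank 5.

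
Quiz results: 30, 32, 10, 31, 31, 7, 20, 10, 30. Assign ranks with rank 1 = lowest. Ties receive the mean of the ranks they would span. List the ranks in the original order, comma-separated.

5.5, 9, 2.5, 7.5, 7.5, 1, 4, 2.5, 5.5

Sorted (ascending): 7, 10, 10, 20, 30, 30, 31, 31, 32
The 2 values of 10 occupy positions 2–3 → average rank (2+3)/2 = 2.5.
The 2 values of 30 occupy positions 5–6 → average rank (5+6)/2 = 5.5.
The 2 values of 31 occupy positions 7–8 → average rank (7+8)/2 = 7.5.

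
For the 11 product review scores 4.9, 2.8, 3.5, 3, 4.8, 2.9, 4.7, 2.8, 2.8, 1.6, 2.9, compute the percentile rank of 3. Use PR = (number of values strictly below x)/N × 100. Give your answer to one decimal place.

54.5

N = 11.
Strictly below 3: 6. Equal to 3: 1.
PR = 6/11 × 100 = 54.5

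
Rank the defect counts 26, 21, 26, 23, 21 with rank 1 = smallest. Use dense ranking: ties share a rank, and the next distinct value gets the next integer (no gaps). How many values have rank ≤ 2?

Sorted (ascending): 21, 21, 23, 26, 26
The 2 values of 21 share dense rank 1.
The 2 values of 26 share dense rank 3.
Remaining distinct values take the next consecutive integers.
Ranks ≤ 2: {1, 1, 2} → 3 values.

3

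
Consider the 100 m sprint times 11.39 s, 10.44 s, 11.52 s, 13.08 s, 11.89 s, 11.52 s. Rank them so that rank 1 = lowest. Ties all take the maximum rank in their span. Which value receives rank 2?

11.39

Sorted (ascending): 10.44, 11.39, 11.52, 11.52, 11.89, 13.08
The 2 values of 11.52 occupy positions 3–4 → each gets rank 4.
Rank 2 → value 11.39.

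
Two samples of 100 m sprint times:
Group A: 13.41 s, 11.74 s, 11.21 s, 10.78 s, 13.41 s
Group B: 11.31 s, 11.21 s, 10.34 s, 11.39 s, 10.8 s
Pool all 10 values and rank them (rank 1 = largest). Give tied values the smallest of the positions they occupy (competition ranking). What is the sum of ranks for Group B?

Sorted (descending): 13.41, 13.41, 11.74, 11.39, 11.31, 11.21, 11.21, 10.8, 10.78, 10.34
The 2 values of 13.41 occupy positions 1–2 → each gets rank 1.
The 2 values of 11.21 occupy positions 6–7 → each gets rank 6.
Group B values → pooled ranks: 11.31→5, 11.21→6, 10.34→10, 11.39→4, 10.8→8
Rank sum = 5 + 6 + 10 + 4 + 8 = 33

33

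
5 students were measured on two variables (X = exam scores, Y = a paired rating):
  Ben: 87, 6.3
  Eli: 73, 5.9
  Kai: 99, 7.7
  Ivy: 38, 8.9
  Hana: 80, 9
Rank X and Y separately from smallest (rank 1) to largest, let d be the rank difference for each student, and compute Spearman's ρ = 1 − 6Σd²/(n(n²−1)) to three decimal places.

-0.100

Ranks of variable 1: 4, 2, 5, 1, 3
Ranks of variable 2: 2, 1, 3, 4, 5
d = r₁ − r₂: 2, 1, 2, -3, -2
d²: 4, 1, 4, 9, 4; Σd² = 22
ρ = 1 − 6·22/(5·24) = 1 − 132/120 = -0.100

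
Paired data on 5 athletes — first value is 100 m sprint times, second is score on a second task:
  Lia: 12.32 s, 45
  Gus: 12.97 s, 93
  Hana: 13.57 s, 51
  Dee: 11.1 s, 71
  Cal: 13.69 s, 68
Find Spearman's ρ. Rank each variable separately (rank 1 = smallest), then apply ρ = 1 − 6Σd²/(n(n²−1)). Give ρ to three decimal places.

Ranks of variable 1: 2, 3, 4, 1, 5
Ranks of variable 2: 1, 5, 2, 4, 3
d = r₁ − r₂: 1, -2, 2, -3, 2
d²: 1, 4, 4, 9, 4; Σd² = 22
ρ = 1 − 6·22/(5·24) = 1 − 132/120 = -0.100

-0.100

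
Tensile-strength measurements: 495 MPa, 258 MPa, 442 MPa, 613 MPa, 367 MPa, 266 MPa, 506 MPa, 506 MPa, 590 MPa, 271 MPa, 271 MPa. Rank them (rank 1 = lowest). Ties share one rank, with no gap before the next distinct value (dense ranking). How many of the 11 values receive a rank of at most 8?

Sorted (ascending): 258, 266, 271, 271, 367, 442, 495, 506, 506, 590, 613
The 2 values of 271 share dense rank 3.
The 2 values of 506 share dense rank 7.
Remaining distinct values take the next consecutive integers.
Ranks ≤ 8: {1, 2, 3, 3, 4, 5, 6, 7, 7, 8} → 10 values.

10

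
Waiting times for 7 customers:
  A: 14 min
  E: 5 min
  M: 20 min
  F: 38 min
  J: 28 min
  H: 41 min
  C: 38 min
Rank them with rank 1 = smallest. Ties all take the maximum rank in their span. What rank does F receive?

6

Sorted (ascending): 5, 14, 20, 28, 38, 38, 41
The 2 values of 38 occupy positions 5–6 → each gets rank 6.
F has value 38 min → rank 6.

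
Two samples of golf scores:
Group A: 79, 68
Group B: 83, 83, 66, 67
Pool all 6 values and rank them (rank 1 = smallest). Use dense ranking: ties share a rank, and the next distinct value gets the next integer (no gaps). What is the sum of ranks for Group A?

7

Sorted (ascending): 66, 67, 68, 79, 83, 83
The 2 values of 83 share dense rank 5.
Remaining distinct values take the next consecutive integers.
Group A values → pooled ranks: 79→4, 68→3
Rank sum = 4 + 3 = 7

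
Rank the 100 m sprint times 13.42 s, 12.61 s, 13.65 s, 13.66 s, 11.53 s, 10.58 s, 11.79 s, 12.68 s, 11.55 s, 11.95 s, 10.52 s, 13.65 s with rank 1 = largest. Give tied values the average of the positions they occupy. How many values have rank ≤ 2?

1

Sorted (descending): 13.66, 13.65, 13.65, 13.42, 12.68, 12.61, 11.95, 11.79, 11.55, 11.53, 10.58, 10.52
The 2 values of 13.65 occupy positions 2–3 → average rank (2+3)/2 = 2.5.
Ranks ≤ 2: {1} → 1 value.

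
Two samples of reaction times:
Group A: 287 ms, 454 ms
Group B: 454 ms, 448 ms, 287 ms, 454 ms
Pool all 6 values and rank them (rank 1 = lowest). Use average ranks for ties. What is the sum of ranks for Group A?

Sorted (ascending): 287, 287, 448, 454, 454, 454
The 2 values of 287 occupy positions 1–2 → average rank (1+2)/2 = 1.5.
The 3 values of 454 occupy positions 4–6 → average rank 5.
Group A values → pooled ranks: 287→1.5, 454→5
Rank sum = 1.5 + 5 = 6.5

6.5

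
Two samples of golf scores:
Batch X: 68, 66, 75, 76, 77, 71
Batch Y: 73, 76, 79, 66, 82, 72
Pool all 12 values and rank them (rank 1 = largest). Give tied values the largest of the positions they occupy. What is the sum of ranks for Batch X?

45

Sorted (descending): 82, 79, 77, 76, 76, 75, 73, 72, 71, 68, 66, 66
The 2 values of 76 occupy positions 4–5 → each gets rank 5.
The 2 values of 66 occupy positions 11–12 → each gets rank 12.
Batch X values → pooled ranks: 68→10, 66→12, 75→6, 76→5, 77→3, 71→9
Rank sum = 10 + 12 + 6 + 5 + 3 + 9 = 45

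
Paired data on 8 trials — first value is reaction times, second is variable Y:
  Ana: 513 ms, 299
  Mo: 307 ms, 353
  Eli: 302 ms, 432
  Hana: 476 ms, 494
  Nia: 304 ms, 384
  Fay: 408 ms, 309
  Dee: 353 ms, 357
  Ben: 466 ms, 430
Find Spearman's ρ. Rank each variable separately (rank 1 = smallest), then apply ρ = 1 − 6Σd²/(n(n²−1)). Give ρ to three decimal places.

-0.238

Ranks of variable 1: 8, 3, 1, 7, 2, 5, 4, 6
Ranks of variable 2: 1, 3, 7, 8, 5, 2, 4, 6
d = r₁ − r₂: 7, 0, -6, -1, -3, 3, 0, 0
d²: 49, 0, 36, 1, 9, 9, 0, 0; Σd² = 104
ρ = 1 − 6·104/(8·63) = 1 − 624/504 = -0.238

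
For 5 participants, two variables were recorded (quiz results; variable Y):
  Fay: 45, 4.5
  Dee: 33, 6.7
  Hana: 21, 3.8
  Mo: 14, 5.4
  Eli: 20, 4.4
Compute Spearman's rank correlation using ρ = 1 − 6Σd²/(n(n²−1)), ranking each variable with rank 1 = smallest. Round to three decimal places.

0.100

Ranks of variable 1: 5, 4, 3, 1, 2
Ranks of variable 2: 3, 5, 1, 4, 2
d = r₁ − r₂: 2, -1, 2, -3, 0
d²: 4, 1, 4, 9, 0; Σd² = 18
ρ = 1 − 6·18/(5·24) = 1 − 108/120 = 0.100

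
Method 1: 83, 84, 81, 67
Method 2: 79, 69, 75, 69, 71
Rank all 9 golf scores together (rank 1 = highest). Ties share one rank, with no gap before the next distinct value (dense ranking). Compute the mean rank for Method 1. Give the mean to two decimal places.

Sorted (descending): 84, 83, 81, 79, 75, 71, 69, 69, 67
The 2 values of 69 share dense rank 7.
Remaining distinct values take the next consecutive integers.
Method 1 values → pooled ranks: 83→2, 84→1, 81→3, 67→8
Mean rank = (2 + 1 + 3 + 8) / 4 = 3.50

3.50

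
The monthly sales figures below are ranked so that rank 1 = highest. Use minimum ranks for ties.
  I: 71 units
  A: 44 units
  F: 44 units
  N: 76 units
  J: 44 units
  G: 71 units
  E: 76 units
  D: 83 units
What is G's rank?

Sorted (descending): 83, 76, 76, 71, 71, 44, 44, 44
The 2 values of 76 occupy positions 2–3 → each gets rank 2.
The 2 values of 71 occupy positions 4–5 → each gets rank 4.
The 3 values of 44 occupy positions 6–8 → each gets rank 6.
G has value 71 units → rank 4.

4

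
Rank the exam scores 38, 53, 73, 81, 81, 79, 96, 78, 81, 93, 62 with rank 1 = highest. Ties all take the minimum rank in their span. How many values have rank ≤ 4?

Sorted (descending): 96, 93, 81, 81, 81, 79, 78, 73, 62, 53, 38
The 3 values of 81 occupy positions 3–5 → each gets rank 3.
Ranks ≤ 4: {1, 2, 3, 3, 3} → 5 values.

5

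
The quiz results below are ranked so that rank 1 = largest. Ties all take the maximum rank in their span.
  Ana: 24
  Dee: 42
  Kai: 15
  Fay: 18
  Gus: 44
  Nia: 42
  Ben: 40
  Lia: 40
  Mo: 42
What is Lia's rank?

6

Sorted (descending): 44, 42, 42, 42, 40, 40, 24, 18, 15
The 3 values of 42 occupy positions 2–4 → each gets rank 4.
The 2 values of 40 occupy positions 5–6 → each gets rank 6.
Lia has value 40 → rank 6.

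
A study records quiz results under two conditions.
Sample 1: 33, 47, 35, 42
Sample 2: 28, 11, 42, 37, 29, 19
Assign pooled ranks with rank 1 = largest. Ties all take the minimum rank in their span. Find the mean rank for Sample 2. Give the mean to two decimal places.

Sorted (descending): 47, 42, 42, 37, 35, 33, 29, 28, 19, 11
The 2 values of 42 occupy positions 2–3 → each gets rank 2.
Sample 2 values → pooled ranks: 28→8, 11→10, 42→2, 37→4, 29→7, 19→9
Mean rank = (8 + 10 + 2 + 4 + 7 + 9) / 6 = 6.67

6.67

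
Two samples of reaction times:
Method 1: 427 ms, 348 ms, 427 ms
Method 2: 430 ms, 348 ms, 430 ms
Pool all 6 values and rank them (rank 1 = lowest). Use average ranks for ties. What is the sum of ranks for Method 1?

8.5

Sorted (ascending): 348, 348, 427, 427, 430, 430
The 2 values of 348 occupy positions 1–2 → average rank (1+2)/2 = 1.5.
The 2 values of 427 occupy positions 3–4 → average rank (3+4)/2 = 3.5.
The 2 values of 430 occupy positions 5–6 → average rank (5+6)/2 = 5.5.
Method 1 values → pooled ranks: 427→3.5, 348→1.5, 427→3.5
Rank sum = 3.5 + 1.5 + 3.5 = 8.5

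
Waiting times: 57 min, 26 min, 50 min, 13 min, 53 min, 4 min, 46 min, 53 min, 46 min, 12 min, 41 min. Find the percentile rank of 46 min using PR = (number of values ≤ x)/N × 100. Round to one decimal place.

N = 11.
Strictly below 46: 5. Equal to 46: 2.
PR = 7/11 × 100 = 63.6

63.6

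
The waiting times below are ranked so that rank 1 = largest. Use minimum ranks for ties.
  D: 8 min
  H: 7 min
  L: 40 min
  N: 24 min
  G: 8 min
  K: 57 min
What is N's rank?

Sorted (descending): 57, 40, 24, 8, 8, 7
The 2 values of 8 occupy positions 4–5 → each gets rank 4.
N has value 24 min → rank 3.

3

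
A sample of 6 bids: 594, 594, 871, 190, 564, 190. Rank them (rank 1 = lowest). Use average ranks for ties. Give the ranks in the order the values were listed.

Sorted (ascending): 190, 190, 564, 594, 594, 871
The 2 values of 190 occupy positions 1–2 → average rank (1+2)/2 = 1.5.
The 2 values of 594 occupy positions 4–5 → average rank (4+5)/2 = 4.5.

4.5, 4.5, 6, 1.5, 3, 1.5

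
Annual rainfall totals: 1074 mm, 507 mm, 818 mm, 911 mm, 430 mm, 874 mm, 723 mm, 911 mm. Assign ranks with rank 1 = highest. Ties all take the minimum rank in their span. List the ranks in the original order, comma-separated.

1, 7, 5, 2, 8, 4, 6, 2

Sorted (descending): 1074, 911, 911, 874, 818, 723, 507, 430
The 2 values of 911 occupy positions 2–3 → each gets rank 2.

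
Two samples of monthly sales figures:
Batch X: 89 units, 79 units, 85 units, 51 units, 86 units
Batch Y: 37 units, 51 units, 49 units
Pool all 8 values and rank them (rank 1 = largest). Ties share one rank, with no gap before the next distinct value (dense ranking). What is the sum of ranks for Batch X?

15

Sorted (descending): 89, 86, 85, 79, 51, 51, 49, 37
The 2 values of 51 share dense rank 5.
Remaining distinct values take the next consecutive integers.
Batch X values → pooled ranks: 89→1, 79→4, 85→3, 51→5, 86→2
Rank sum = 1 + 4 + 3 + 5 + 2 = 15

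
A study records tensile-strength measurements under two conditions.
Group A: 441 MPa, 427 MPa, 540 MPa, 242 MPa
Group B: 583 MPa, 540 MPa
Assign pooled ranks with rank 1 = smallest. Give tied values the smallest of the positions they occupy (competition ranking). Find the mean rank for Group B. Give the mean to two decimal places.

5.00

Sorted (ascending): 242, 427, 441, 540, 540, 583
The 2 values of 540 occupy positions 4–5 → each gets rank 4.
Group B values → pooled ranks: 583→6, 540→4
Mean rank = (6 + 4) / 2 = 5.00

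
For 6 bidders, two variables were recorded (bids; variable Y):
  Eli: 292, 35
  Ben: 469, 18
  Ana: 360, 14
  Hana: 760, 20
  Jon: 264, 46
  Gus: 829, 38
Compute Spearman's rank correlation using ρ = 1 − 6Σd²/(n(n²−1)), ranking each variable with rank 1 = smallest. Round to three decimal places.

Ranks of variable 1: 2, 4, 3, 5, 1, 6
Ranks of variable 2: 4, 2, 1, 3, 6, 5
d = r₁ − r₂: -2, 2, 2, 2, -5, 1
d²: 4, 4, 4, 4, 25, 1; Σd² = 42
ρ = 1 − 6·42/(6·35) = 1 − 252/210 = -0.200

-0.200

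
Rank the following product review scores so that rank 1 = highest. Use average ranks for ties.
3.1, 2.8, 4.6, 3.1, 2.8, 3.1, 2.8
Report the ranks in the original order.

3, 6, 1, 3, 6, 3, 6

Sorted (descending): 4.6, 3.1, 3.1, 3.1, 2.8, 2.8, 2.8
The 3 values of 3.1 occupy positions 2–4 → average rank 3.
The 3 values of 2.8 occupy positions 5–7 → average rank 6.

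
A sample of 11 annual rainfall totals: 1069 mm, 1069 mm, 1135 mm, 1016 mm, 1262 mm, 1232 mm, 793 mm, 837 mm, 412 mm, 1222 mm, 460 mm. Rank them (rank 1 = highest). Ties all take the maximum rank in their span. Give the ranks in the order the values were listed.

Sorted (descending): 1262, 1232, 1222, 1135, 1069, 1069, 1016, 837, 793, 460, 412
The 2 values of 1069 occupy positions 5–6 → each gets rank 6.

6, 6, 4, 7, 1, 2, 9, 8, 11, 3, 10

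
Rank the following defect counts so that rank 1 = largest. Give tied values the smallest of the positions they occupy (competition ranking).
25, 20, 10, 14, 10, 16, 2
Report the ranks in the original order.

1, 2, 5, 4, 5, 3, 7

Sorted (descending): 25, 20, 16, 14, 10, 10, 2
The 2 values of 10 occupy positions 5–6 → each gets rank 5.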